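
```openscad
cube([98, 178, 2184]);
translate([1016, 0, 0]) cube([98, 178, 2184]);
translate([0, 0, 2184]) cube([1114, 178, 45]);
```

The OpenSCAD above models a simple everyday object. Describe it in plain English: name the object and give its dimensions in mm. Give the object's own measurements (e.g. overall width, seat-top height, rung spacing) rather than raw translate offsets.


A door frame. The clear opening is 918 mm wide and 2184 mm high. Two 98 mm wide jambs, 178 mm deep, stand either side of the opening from the floor to the top of the opening. A 45 mm thick head sits across the top of both jambs, spanning the full outside width of the frame.


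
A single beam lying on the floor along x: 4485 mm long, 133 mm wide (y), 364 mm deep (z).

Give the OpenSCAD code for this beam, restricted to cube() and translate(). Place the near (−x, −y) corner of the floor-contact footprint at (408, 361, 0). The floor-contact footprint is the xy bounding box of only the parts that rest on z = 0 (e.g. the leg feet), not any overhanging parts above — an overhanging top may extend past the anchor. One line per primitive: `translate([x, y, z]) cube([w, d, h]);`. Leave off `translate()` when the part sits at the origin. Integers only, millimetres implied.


translate([408, 361, 0]) cube([4485, 133, 364]);


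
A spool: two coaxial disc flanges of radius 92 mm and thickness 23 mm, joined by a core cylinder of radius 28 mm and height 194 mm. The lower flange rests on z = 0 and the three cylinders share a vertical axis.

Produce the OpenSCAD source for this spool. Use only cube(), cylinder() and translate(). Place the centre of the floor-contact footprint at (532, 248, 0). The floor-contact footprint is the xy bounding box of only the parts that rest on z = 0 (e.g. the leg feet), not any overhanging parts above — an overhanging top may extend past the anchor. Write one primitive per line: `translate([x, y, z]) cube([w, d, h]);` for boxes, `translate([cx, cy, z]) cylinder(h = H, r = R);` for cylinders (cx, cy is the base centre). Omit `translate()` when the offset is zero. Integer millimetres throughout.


translate([532, 248, 0]) cylinder(h = 23, r = 92);
translate([532, 248, 23]) cylinder(h = 194, r = 28);
translate([532, 248, 217]) cylinder(h = 23, r = 92);


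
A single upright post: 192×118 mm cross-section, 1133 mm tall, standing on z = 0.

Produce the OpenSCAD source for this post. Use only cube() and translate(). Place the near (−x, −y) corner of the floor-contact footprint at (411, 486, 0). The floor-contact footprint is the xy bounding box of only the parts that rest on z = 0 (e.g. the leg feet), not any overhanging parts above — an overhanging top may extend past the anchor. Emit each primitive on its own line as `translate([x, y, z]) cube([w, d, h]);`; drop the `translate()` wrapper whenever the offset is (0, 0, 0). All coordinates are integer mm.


translate([411, 486, 0]) cube([192, 118, 1133]);


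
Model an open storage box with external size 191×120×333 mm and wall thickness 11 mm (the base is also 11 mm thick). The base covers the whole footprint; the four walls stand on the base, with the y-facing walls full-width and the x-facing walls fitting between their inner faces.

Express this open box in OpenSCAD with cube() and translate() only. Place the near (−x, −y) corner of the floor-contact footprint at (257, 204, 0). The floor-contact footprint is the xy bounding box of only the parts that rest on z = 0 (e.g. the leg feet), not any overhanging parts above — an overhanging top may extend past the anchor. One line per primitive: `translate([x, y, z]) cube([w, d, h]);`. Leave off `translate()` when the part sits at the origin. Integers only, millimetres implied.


translate([257, 204, 0]) cube([191, 120, 11]);
translate([257, 204, 11]) cube([191, 11, 322]);
translate([257, 313, 11]) cube([191, 11, 322]);
translate([257, 215, 11]) cube([11, 98, 322]);
translate([437, 215, 11]) cube([11, 98, 322]);


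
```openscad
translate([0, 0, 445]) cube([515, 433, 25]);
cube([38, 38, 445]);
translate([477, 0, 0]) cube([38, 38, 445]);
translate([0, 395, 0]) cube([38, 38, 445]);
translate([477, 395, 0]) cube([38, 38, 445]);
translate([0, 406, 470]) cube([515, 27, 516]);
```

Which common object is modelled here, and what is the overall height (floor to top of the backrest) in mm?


A chair. The overall height is 986 mm.

A slab on four corner posts with a tall panel at the back — a chair. The seat slab sits at z = 445 with thickness 25, and the 516 mm backrest starts at the seat top, so the overall height is 445 + 25 + 516 = 986 mm.


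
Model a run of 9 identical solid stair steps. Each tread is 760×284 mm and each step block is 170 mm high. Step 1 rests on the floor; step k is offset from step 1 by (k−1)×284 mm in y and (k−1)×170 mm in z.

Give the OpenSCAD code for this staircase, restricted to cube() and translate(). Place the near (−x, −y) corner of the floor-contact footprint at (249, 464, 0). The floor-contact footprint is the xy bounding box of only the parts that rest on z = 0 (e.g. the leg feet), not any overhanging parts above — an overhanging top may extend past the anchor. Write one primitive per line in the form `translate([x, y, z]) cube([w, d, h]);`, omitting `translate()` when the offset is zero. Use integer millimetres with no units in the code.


translate([249, 464, 0]) cube([760, 284, 170]);
translate([249, 748, 170]) cube([760, 284, 170]);
translate([249, 1032, 340]) cube([760, 284, 170]);
translate([249, 1316, 510]) cube([760, 284, 170]);
translate([249, 1600, 680]) cube([760, 284, 170]);
translate([249, 1884, 850]) cube([760, 284, 170]);
translate([249, 2168, 1020]) cube([760, 284, 170]);
translate([249, 2452, 1190]) cube([760, 284, 170]);
translate([249, 2736, 1360]) cube([760, 284, 170]);


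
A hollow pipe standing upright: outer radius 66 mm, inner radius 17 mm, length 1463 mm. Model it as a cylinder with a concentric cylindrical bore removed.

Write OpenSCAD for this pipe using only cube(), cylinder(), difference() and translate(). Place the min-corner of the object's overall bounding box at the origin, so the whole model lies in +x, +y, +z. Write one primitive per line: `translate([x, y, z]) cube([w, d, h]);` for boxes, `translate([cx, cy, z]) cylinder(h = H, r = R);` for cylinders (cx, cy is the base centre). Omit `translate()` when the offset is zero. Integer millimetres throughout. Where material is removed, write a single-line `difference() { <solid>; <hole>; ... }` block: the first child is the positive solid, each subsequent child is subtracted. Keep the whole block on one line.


difference() { translate([66, 66, 0]) cylinder(h = 1463, r = 66); translate([66, 66, 0]) cylinder(h = 1463, r = 17); }


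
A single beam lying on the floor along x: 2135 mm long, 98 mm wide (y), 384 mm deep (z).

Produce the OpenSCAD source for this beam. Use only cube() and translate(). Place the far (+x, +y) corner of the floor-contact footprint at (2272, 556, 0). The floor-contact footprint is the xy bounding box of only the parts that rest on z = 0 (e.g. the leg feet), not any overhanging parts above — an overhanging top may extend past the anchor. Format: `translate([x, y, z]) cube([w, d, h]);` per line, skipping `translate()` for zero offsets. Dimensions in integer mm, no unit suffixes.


translate([137, 458, 0]) cube([2135, 98, 384]);


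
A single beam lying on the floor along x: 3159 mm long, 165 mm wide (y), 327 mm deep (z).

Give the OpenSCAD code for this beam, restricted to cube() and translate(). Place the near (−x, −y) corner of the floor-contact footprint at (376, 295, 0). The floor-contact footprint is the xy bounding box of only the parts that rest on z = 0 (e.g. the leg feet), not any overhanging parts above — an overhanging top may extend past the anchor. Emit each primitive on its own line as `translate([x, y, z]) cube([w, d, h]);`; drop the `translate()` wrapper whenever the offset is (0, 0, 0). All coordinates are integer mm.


translate([376, 295, 0]) cube([3159, 165, 327]);


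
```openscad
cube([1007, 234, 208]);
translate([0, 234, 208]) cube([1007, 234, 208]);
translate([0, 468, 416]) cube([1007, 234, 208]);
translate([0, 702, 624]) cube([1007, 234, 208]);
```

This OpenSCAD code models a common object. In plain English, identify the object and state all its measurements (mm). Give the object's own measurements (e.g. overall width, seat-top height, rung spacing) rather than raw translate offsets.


A straight staircase of 4 solid steps. Each step is 1007 mm wide (x), 234 mm deep (y, the going) and 208 mm tall (the rise). The first step rests on the floor; each subsequent step sits one going further in +y and one rise higher in +z, directly behind and above the previous step with no overlap.


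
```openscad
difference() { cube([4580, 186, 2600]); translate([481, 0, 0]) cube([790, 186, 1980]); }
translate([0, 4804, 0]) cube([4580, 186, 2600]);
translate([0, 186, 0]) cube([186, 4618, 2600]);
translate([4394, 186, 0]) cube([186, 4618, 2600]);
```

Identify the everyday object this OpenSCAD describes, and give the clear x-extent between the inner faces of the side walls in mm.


A single room. The interior width is 4208 mm.

Four walls enclosing a rectangle with a door in the front wall — a room. Outside width 4580 minus two 186 mm walls gives 4208 mm.


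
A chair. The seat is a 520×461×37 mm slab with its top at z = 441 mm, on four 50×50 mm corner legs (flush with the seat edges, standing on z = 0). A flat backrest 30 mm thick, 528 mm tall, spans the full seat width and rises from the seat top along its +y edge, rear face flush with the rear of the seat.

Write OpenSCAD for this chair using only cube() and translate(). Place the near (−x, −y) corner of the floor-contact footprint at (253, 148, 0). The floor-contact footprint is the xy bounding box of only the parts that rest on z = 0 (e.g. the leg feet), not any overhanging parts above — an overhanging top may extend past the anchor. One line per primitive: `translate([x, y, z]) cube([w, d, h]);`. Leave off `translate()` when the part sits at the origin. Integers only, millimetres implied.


// leg_h = 441 - 37 = 404
translate([253, 148, 404]) cube([520, 461, 37]);
translate([253, 148, 0]) cube([50, 50, 404]);
translate([723, 148, 0]) cube([50, 50, 404]);
translate([253, 559, 0]) cube([50, 50, 404]);
translate([723, 559, 0]) cube([50, 50, 404]);
translate([253, 579, 441]) cube([520, 30, 528]);


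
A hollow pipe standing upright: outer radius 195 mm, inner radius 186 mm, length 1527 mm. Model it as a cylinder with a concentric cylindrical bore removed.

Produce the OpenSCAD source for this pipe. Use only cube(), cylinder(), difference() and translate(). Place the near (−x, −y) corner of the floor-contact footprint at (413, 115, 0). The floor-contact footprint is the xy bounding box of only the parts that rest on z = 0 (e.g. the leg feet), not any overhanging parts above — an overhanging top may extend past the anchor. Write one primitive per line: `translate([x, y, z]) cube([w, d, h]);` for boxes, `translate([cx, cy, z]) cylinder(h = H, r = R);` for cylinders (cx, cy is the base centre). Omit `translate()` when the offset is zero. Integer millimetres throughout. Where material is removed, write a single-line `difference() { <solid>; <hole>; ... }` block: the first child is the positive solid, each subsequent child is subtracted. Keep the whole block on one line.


difference() { translate([608, 310, 0]) cylinder(h = 1527, r = 195); translate([608, 310, 0]) cylinder(h = 1527, r = 186); }


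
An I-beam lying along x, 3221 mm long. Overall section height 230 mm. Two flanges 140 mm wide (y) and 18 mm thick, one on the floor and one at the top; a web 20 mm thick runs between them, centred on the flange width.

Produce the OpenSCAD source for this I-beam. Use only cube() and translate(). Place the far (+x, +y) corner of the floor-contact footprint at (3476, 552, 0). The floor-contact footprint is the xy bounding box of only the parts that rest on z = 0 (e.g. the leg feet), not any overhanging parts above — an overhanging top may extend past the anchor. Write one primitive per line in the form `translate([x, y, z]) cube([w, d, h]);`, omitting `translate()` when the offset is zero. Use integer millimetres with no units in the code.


translate([255, 412, 0]) cube([3221, 140, 18]);
translate([255, 472, 18]) cube([3221, 20, 194]);
translate([255, 412, 212]) cube([3221, 140, 18]);


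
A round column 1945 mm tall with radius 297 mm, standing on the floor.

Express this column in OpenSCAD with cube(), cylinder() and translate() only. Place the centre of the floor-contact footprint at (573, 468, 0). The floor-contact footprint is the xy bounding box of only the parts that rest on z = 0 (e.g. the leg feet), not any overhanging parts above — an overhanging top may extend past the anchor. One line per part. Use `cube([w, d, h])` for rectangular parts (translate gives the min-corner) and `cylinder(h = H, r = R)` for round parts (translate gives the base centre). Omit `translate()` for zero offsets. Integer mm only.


translate([573, 468, 0]) cylinder(h = 1945, r = 297);


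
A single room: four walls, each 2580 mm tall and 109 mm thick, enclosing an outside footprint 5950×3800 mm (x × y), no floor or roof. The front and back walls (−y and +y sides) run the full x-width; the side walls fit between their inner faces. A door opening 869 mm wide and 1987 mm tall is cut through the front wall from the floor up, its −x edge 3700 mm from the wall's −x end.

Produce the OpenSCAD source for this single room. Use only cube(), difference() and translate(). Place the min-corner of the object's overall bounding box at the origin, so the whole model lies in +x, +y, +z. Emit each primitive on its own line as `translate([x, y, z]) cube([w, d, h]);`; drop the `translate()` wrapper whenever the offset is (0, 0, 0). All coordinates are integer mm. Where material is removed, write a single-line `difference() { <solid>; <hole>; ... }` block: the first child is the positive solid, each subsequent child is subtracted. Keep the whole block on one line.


difference() { cube([5950, 109, 2580]); translate([3700, 0, 0]) cube([869, 109, 1987]); }
translate([0, 3691, 0]) cube([5950, 109, 2580]);
translate([0, 109, 0]) cube([109, 3582, 2580]);
translate([5841, 109, 0]) cube([109, 3582, 2580]);


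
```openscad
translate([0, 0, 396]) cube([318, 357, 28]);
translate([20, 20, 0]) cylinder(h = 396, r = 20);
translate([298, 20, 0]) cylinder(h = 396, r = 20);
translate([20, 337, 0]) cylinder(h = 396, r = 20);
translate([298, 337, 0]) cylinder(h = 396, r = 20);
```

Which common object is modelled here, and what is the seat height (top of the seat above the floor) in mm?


A stool. The seat height is 424 mm.

A 318×357×28 slab at z = 396 on four corner cylinders — a stool. The seat top is 396 + 28 = 424 mm.


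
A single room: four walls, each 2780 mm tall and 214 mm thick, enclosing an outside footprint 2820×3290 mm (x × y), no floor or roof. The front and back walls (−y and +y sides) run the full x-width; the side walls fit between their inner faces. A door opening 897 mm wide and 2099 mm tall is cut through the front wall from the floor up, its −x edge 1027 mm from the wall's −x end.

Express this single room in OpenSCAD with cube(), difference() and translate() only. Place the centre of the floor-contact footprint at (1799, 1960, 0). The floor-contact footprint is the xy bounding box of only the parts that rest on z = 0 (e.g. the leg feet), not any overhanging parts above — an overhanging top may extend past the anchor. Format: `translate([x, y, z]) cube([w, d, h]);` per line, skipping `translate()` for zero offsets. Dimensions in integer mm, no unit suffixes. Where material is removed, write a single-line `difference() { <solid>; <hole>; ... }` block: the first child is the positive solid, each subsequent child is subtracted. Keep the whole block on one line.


difference() { translate([389, 315, 0]) cube([2820, 214, 2780]); translate([1416, 315, 0]) cube([897, 214, 2099]); }
translate([389, 3391, 0]) cube([2820, 214, 2780]);
translate([389, 529, 0]) cube([214, 2862, 2780]);
translate([2995, 529, 0]) cube([214, 2862, 2780]);


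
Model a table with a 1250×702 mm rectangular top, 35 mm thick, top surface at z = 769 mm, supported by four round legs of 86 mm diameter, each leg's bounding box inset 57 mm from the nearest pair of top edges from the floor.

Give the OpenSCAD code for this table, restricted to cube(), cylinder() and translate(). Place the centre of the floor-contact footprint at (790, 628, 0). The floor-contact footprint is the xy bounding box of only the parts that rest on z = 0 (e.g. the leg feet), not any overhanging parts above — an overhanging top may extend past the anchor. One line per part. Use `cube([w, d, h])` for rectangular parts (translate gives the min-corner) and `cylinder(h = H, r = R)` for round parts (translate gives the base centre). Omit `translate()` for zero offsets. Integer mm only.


translate([165, 277, 734]) cube([1250, 702, 35]);
translate([265, 377, 0]) cylinder(h = 734, r = 43);
translate([1315, 377, 0]) cylinder(h = 734, r = 43);
translate([265, 879, 0]) cylinder(h = 734, r = 43);
translate([1315, 879, 0]) cylinder(h = 734, r = 43);


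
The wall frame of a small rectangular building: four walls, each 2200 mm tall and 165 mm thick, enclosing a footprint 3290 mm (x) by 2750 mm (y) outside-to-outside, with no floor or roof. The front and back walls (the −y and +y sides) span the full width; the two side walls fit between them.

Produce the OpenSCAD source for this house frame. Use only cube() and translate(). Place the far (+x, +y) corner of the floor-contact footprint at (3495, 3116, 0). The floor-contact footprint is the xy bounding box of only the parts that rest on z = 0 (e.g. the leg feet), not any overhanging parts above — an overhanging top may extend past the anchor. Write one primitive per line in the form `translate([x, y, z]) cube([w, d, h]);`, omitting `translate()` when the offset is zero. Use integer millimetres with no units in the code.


translate([205, 366, 0]) cube([3290, 165, 2200]);
translate([205, 2951, 0]) cube([3290, 165, 2200]);
translate([205, 531, 0]) cube([165, 2420, 2200]);
translate([3330, 531, 0]) cube([165, 2420, 2200]);


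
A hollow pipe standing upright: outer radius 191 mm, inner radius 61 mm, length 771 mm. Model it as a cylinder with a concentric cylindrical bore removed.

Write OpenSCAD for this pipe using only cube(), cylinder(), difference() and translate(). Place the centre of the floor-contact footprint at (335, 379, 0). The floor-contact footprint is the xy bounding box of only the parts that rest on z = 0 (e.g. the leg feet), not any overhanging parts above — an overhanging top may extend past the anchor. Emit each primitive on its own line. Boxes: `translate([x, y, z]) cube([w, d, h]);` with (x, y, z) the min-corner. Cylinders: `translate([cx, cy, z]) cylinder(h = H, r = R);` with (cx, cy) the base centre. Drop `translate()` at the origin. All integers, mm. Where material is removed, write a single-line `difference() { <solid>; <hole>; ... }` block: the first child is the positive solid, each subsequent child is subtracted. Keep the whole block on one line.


difference() { translate([335, 379, 0]) cylinder(h = 771, r = 191); translate([335, 379, 0]) cylinder(h = 771, r = 61); }


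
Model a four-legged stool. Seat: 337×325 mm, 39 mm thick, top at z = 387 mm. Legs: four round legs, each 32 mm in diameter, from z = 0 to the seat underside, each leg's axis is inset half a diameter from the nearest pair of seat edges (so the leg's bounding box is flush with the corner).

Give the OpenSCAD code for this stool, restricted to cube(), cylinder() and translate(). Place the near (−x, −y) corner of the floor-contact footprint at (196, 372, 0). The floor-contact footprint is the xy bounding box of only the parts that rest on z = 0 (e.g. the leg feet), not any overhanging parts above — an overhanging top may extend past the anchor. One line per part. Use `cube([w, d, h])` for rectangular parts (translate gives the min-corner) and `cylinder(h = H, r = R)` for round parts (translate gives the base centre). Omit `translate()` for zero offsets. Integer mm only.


translate([196, 372, 348]) cube([337, 325, 39]);
translate([212, 388, 0]) cylinder(h = 348, r = 16);
translate([517, 388, 0]) cylinder(h = 348, r = 16);
translate([212, 681, 0]) cylinder(h = 348, r = 16);
translate([517, 681, 0]) cylinder(h = 348, r = 16);


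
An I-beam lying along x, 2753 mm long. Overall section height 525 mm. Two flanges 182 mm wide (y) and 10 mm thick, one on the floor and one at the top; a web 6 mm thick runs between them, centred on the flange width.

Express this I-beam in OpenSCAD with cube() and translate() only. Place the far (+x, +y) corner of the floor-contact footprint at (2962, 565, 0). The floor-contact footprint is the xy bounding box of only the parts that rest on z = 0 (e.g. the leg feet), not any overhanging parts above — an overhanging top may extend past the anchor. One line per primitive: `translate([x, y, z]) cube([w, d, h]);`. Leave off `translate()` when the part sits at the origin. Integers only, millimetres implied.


translate([209, 383, 0]) cube([2753, 182, 10]);
translate([209, 471, 10]) cube([2753, 6, 505]);
translate([209, 383, 515]) cube([2753, 182, 10]);


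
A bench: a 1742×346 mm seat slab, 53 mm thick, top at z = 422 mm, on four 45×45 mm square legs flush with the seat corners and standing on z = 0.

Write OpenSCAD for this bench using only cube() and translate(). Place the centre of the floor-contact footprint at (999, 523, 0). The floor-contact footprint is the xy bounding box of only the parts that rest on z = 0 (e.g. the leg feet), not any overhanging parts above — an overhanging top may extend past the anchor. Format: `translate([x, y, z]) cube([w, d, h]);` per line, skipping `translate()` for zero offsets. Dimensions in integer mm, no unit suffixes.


translate([128, 350, 369]) cube([1742, 346, 53]);
translate([128, 350, 0]) cube([45, 45, 369]);
translate([128, 651, 0]) cube([45, 45, 369]);
translate([1825, 350, 0]) cube([45, 45, 369]);
translate([1825, 651, 0]) cube([45, 45, 369]);


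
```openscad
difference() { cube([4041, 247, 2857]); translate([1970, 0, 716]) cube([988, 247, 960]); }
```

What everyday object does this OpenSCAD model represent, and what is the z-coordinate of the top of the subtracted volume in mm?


A wall with a window opening. The window head height is 1676 mm.

A wall with a rectangular opening subtracted — a window. Sill at z = 716, opening 960 mm tall, so the head is at 716 + 960 = 1676 mm.


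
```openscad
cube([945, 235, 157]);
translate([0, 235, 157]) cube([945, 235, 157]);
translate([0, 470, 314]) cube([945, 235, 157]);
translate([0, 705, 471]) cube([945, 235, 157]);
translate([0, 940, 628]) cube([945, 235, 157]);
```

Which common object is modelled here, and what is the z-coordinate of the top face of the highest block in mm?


A staircase. The total rise is 785 mm.

5 identical blocks, each offset up and back from the previous — a staircase. Each step is 157 mm tall and there are 5 of them, so the total rise is 5 × 157 = 785 mm.


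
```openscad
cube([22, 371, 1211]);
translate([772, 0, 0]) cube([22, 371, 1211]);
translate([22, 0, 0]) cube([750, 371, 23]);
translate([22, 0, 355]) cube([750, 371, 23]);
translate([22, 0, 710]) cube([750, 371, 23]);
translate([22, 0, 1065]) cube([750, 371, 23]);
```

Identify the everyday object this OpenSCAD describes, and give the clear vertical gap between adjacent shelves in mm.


A bookshelf. The clear shelf gap is 332 mm.

Two tall side panels with 4 horizontal boards between them — a bookshelf. The first two shelf undersides are at z = 0 and z = 355; with shelf thickness 23, the clear gap is 355 − 0 − 23 = 332 mm.


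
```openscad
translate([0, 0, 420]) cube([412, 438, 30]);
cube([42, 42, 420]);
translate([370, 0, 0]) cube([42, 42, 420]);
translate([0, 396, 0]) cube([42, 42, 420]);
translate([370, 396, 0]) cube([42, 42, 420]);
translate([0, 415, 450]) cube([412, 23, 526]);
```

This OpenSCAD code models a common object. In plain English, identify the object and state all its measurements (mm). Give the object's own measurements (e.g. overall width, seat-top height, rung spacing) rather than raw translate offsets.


A chair. The seat is a 412×438×30 mm slab with its top at z = 450 mm, on four 42×42 mm corner legs (flush with the seat edges, standing on z = 0). A flat backrest 23 mm thick, 526 mm tall, spans the full seat width and rises from the seat top along its +y edge, rear face flush with the rear of the seat.


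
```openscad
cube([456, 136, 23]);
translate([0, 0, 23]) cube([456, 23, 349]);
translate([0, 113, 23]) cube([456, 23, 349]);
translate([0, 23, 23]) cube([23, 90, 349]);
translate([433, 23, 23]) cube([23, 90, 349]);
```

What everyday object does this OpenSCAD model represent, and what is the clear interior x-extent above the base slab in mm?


An open box. The internal width is 410 mm.

A 456×136 base slab with four walls standing on it — an open box. The base is 456 mm wide and the walls are 23 mm thick, so the internal width is 456 − 2 × 23 = 410 mm.


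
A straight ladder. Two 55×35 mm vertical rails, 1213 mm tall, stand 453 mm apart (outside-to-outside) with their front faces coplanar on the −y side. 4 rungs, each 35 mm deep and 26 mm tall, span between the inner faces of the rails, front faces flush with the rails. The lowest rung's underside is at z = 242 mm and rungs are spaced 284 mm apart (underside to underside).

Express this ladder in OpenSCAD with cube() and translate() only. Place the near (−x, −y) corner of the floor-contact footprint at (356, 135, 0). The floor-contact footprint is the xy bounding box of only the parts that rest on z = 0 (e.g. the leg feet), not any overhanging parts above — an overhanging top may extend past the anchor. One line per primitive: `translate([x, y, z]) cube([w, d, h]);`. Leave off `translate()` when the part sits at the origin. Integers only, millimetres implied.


translate([356, 135, 0]) cube([55, 35, 1213]);
translate([754, 135, 0]) cube([55, 35, 1213]);
translate([411, 135, 242]) cube([343, 35, 26]);
translate([411, 135, 526]) cube([343, 35, 26]);
translate([411, 135, 810]) cube([343, 35, 26]);
translate([411, 135, 1094]) cube([343, 35, 26]);


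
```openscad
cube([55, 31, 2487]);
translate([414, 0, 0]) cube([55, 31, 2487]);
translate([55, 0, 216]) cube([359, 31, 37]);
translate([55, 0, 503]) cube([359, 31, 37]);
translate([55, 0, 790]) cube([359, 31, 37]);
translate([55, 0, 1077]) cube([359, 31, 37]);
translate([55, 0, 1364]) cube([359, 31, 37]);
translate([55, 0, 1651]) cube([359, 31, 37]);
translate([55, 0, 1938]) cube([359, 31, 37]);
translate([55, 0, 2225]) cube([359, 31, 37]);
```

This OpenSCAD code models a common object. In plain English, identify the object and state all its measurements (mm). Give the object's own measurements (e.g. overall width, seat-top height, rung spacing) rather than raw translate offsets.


A straight ladder. Two 55×31 mm vertical rails, 2487 mm tall, stand 469 mm apart (outside-to-outside) with their front faces coplanar on the −y side. 8 rungs, each 31 mm deep and 37 mm tall, span between the inner faces of the rails, front faces flush with the rails. The lowest rung's underside is at z = 216 mm and rungs are spaced 287 mm apart (underside to underside).


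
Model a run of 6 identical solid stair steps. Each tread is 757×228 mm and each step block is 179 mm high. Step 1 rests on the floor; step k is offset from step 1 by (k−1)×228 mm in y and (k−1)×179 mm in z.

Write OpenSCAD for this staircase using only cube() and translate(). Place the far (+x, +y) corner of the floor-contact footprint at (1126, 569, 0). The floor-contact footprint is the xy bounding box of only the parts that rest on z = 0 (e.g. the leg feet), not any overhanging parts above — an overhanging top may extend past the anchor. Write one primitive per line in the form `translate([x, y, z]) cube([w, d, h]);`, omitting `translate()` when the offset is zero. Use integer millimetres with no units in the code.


translate([369, 341, 0]) cube([757, 228, 179]);
translate([369, 569, 179]) cube([757, 228, 179]);
translate([369, 797, 358]) cube([757, 228, 179]);
translate([369, 1025, 537]) cube([757, 228, 179]);
translate([369, 1253, 716]) cube([757, 228, 179]);
translate([369, 1481, 895]) cube([757, 228, 179]);


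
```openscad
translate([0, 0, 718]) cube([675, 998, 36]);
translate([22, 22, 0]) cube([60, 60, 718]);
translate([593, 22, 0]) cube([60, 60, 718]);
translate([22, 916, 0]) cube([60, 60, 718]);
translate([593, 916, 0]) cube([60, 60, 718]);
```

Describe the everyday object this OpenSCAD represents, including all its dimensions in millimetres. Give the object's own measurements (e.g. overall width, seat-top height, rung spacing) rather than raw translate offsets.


A rectangular dining table. The top is 675×998×36 mm with its upper surface at z = 754 mm. It stands on four 60×60 mm square legs, each inset 22 mm from the nearest pair of top edges, running from the floor to the underside of the top.


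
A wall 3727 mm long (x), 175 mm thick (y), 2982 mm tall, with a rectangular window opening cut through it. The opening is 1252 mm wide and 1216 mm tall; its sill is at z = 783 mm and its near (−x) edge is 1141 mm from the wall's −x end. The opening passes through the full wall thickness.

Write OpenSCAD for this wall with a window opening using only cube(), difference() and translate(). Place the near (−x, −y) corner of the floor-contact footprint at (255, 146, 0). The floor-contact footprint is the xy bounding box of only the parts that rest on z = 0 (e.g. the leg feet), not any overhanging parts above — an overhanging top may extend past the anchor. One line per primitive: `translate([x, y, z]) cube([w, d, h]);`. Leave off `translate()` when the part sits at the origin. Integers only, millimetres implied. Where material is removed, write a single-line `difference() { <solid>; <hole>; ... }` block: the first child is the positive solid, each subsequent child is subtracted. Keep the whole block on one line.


difference() { translate([255, 146, 0]) cube([3727, 175, 2982]); translate([1396, 146, 783]) cube([1252, 175, 1216]); }


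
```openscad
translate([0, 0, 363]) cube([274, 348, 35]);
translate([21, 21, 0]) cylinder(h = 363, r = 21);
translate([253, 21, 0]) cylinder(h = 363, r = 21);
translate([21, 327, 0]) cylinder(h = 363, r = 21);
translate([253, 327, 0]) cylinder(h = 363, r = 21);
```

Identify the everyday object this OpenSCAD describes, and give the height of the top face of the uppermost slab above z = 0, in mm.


A stool. The seat height is 398 mm.

A 274×348×35 slab at z = 363 on four corner cylinders — a stool. The seat top is 363 + 35 = 398 mm.


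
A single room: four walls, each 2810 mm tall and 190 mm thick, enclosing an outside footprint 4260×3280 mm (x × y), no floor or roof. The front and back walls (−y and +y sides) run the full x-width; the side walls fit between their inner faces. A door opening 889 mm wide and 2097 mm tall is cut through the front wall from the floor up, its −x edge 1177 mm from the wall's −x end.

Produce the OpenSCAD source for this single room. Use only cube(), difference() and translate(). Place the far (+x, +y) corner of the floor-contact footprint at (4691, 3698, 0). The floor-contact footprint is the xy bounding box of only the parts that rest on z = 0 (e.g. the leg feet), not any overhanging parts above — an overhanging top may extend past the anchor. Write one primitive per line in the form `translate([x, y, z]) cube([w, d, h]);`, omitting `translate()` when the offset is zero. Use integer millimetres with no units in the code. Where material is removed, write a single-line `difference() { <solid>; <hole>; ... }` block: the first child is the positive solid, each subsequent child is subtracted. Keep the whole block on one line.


difference() { translate([431, 418, 0]) cube([4260, 190, 2810]); translate([1608, 418, 0]) cube([889, 190, 2097]); }
translate([431, 3508, 0]) cube([4260, 190, 2810]);
translate([431, 608, 0]) cube([190, 2900, 2810]);
translate([4501, 608, 0]) cube([190, 2900, 2810]);


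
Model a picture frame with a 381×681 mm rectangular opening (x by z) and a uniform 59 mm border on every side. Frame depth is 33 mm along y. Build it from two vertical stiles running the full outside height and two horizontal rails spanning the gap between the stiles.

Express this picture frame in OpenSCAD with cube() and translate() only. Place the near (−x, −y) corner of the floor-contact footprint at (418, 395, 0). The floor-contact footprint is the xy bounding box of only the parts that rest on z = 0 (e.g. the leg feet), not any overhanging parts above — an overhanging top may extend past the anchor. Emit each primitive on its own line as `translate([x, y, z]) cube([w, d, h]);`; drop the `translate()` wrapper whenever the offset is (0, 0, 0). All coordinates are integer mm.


translate([418, 395, 0]) cube([59, 33, 799]);
translate([858, 395, 0]) cube([59, 33, 799]);
translate([477, 395, 0]) cube([381, 33, 59]);
translate([477, 395, 740]) cube([381, 33, 59]);


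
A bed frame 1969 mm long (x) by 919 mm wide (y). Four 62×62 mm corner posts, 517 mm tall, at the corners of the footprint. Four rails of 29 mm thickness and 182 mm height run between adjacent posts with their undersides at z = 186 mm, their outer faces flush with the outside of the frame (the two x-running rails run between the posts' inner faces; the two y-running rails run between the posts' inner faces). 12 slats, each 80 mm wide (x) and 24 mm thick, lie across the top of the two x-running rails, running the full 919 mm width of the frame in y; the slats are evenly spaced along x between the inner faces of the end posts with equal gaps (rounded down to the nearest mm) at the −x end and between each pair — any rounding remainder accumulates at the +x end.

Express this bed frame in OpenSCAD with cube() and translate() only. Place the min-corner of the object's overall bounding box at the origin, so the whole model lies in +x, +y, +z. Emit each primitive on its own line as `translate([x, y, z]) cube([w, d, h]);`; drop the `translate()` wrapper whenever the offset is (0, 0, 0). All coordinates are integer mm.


cube([62, 62, 517]);
translate([0, 857, 0]) cube([62, 62, 517]);
translate([1907, 0, 0]) cube([62, 62, 517]);
translate([1907, 857, 0]) cube([62, 62, 517]);
translate([62, 0, 186]) cube([1845, 29, 182]);
translate([62, 890, 186]) cube([1845, 29, 182]);
translate([0, 62, 186]) cube([29, 795, 182]);
translate([1940, 62, 186]) cube([29, 795, 182]);
translate([130, 0, 368]) cube([80, 919, 24]);
translate([278, 0, 368]) cube([80, 919, 24]);
translate([426, 0, 368]) cube([80, 919, 24]);
translate([574, 0, 368]) cube([80, 919, 24]);
translate([722, 0, 368]) cube([80, 919, 24]);
translate([870, 0, 368]) cube([80, 919, 24]);
translate([1018, 0, 368]) cube([80, 919, 24]);
translate([1166, 0, 368]) cube([80, 919, 24]);
translate([1314, 0, 368]) cube([80, 919, 24]);
translate([1462, 0, 368]) cube([80, 919, 24]);
translate([1610, 0, 368]) cube([80, 919, 24]);
translate([1758, 0, 368]) cube([80, 919, 24]);


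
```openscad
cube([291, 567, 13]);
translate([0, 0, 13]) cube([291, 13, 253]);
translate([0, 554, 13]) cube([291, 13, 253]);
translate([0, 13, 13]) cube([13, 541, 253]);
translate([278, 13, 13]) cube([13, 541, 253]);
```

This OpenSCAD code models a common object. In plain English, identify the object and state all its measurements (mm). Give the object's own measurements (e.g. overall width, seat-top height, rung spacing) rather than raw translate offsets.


An open-topped rectangular box: outside dimensions 291×567×266 mm, with a uniform wall and base thickness of 13 mm. The base is a full 291×567 slab on the floor; four walls sit on top of the base. The front and back walls (the −y and +y sides) span the full width; the two side walls fit between them.


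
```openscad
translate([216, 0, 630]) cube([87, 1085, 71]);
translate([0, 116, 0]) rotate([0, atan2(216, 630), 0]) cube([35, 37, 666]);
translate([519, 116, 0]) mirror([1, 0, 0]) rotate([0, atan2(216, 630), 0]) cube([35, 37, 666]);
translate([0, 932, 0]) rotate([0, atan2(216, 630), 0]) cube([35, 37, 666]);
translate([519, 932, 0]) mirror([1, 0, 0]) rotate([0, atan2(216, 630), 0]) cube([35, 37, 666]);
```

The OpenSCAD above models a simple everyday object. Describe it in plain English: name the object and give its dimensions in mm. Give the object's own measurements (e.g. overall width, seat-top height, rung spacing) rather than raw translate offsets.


A sawhorse. A 87×1085×71 mm beam (x, y, z) sits on two A-frame leg pairs. Each pair is two raked legs of 35×37 mm section (37 mm along y) splaying symmetrically in x. Each leg rises 630 mm vertically over 216 mm of horizontal reach and is 666 mm long along its own axis. Every leg's outer bottom edge rests on the floor and its outer top edge meets a bottom edge of the beam — the left legs (tilting toward +x) meet the beam's −x bottom edge, the right legs (their mirror images, tilting toward −x) meet its +x bottom edge — so the leg tops tuck under the beam, the beam's underside is 630 mm above the floor, and the feet are 519 mm apart outside-to-outside with the beam centred between them. The two leg pairs are set in 116 mm from either end of the beam.


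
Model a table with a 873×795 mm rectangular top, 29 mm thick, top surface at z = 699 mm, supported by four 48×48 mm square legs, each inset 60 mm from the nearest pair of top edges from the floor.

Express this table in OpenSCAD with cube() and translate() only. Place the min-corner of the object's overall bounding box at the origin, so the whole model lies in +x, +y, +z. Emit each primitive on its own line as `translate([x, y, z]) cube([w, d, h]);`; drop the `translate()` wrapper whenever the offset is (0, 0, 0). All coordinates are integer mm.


translate([0, 0, 670]) cube([873, 795, 29]);
translate([60, 60, 0]) cube([48, 48, 670]);
translate([765, 60, 0]) cube([48, 48, 670]);
translate([60, 687, 0]) cube([48, 48, 670]);
translate([765, 687, 0]) cube([48, 48, 670]);


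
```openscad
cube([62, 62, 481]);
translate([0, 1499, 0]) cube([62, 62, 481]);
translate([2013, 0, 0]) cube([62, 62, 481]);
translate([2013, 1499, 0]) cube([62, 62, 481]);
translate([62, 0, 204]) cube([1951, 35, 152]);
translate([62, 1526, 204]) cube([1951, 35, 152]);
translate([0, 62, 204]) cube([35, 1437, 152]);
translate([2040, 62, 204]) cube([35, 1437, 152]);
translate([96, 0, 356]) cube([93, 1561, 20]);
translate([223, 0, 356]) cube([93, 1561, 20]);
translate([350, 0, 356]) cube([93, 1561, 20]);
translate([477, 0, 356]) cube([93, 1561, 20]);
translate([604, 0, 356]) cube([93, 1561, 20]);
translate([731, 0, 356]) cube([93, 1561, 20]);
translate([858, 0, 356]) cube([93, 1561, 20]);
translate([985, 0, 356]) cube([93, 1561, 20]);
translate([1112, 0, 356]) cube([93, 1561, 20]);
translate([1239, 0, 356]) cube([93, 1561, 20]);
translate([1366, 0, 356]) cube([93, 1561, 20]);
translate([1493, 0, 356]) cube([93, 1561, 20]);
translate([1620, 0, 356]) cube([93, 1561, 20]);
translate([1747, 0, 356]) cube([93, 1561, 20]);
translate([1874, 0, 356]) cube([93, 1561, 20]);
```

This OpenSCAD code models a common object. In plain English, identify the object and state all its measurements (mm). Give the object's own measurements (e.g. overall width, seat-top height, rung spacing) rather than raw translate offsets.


A bed frame 2075 mm long (x) by 1561 mm wide (y). Four 62×62 mm corner posts, 481 mm tall, at the corners of the footprint. Four rails of 35 mm thickness and 152 mm height run between adjacent posts with their undersides at z = 204 mm, their outer faces flush with the outside of the frame (the two x-running rails run between the posts' inner faces; the two y-running rails run between the posts' inner faces). 15 slats, each 93 mm wide (x) and 20 mm thick, lie across the top of the two x-running rails, running the full 1561 mm width of the frame in y; along x they sit between the end posts with a 34 mm gap after the −x posts and between neighbouring slats, leaving 46 mm before the +x posts.
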